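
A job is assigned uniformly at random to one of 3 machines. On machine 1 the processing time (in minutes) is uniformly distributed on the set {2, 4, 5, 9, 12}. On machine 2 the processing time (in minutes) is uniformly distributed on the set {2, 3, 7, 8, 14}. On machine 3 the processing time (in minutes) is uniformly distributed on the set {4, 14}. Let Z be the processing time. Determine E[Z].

E[Z | machine 1] = (2+4+5+9+12)/5 = 32/5.
E[Z | machine 2] = (2+3+7+8+14)/5 = 34/5.
E[Z | machine 3] = (4+14)/2 = 9.
E[Z] = (1/3)·(32/5) + (1/3)·(34/5) + (1/3)·(9) = 37/5.

37/5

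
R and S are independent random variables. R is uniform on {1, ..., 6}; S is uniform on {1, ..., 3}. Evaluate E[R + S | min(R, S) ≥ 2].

Outcomes with min(R, S) ≥ 2: (2,2), (2,3), (3,2), (3,3), (4,2), (4,3), (5,2), (5,3), (6,2), (6,3), each with probability 1/18.
E[R + S | min(R, S) ≥ 2] = (4 + 5 + 5 + 6 + 6 + 7 + 7 + 8 + 8 + 9) / 10 = 13/2.

13/2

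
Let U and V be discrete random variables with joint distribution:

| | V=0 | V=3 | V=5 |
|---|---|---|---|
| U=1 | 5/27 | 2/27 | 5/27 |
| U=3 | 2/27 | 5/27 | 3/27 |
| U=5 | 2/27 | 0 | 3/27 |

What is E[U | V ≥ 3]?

23/9

P(V ≥ 3) = 2/3.
Σ U·P over the event = 1·(2/27) + 1·(5/27) + 3·(5/27) + 3·(3/27) + 5·(3/27) = 46/27.
E[U | V ≥ 3] = (46/27) / (2/3) = 23/9.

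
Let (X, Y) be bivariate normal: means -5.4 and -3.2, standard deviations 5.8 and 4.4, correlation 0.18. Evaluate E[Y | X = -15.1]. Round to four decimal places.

For a bivariate normal, E[Y | X=x] = μ_Y + ρ·(σ_Y/σ_X)·(x − μ_X).
E[Y | X=-15.1] = -3.2 + (0.18)·(4.4/5.8)·(-15.1 − (-5.4)) = -3.2 + (0.136552)·(-9.7) = -4.5246.

-4.5246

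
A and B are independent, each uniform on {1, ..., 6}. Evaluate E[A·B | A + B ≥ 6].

203/13

P(A + B ≥ 6) = 13/18.
Summing AB·P(x,y) over outcomes with A + B ≥ 6 gives 203/18.
E[A·B | A + B ≥ 6] = (203/18) / (13/18) = 203/13.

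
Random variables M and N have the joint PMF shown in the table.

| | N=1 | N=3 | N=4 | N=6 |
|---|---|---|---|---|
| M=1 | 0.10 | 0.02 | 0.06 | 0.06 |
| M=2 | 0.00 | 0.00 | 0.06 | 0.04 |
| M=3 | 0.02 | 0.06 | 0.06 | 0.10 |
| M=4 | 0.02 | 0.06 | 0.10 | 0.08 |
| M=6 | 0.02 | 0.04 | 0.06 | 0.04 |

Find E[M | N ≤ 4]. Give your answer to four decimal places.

P(N ≤ 4) = 0.68.
Summing M·P(M=x,N=y) over the conditioning event gives 2.16.
E[M | N ≤ 4] = (2.16) / (0.68) = 3.1765.

3.1765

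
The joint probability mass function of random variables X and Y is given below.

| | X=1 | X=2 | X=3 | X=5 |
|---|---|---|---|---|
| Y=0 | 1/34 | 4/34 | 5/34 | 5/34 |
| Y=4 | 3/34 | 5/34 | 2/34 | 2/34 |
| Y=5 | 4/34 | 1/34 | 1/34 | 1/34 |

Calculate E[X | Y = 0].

P(Y = 0) = 15/34.
Σ X·P over the event = 1·(1/34) + 2·(4/34) + 3·(5/34) + 5·(5/34) = 49/34.
E[X | Y = 0] = (49/34) / (15/34) = 49/15.

49/15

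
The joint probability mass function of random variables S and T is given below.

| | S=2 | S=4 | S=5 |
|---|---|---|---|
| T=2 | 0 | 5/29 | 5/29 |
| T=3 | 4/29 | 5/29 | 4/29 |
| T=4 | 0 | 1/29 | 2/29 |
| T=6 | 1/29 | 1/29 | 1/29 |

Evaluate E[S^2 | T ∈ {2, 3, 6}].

P(T ∈ {2, 3, 6}) = 26/29.
Summing S^2·P(S=x,T=y) over the conditioning event gives 446/29.
E[S^2 | T ∈ {2, 3, 6}] = (446/29) / (26/29) = 223/13.

223/13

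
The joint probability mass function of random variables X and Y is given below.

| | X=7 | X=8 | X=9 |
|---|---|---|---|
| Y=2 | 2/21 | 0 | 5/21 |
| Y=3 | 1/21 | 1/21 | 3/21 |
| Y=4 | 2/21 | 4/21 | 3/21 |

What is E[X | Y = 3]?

42/5

P(Y = 3) = 5/21.
Summing X·P(X=x,Y=y) over the conditioning event gives 2.
E[X | Y = 3] = (2) / (5/21) = 42/5.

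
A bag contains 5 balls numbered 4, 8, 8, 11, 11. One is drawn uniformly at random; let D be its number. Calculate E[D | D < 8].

P(D < 8) = 1/5.
Σ over the event: 4·1/5 = 4/5.
E[D | D < 8] = (4/5) / (1/5) = 4.

4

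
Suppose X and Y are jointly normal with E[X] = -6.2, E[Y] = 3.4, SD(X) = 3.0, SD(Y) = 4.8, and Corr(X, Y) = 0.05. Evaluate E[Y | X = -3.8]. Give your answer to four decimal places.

3.5920

E[Y | X=x] = μ_Y + ρ(σ_Y/σ_X)(x − μ_X) for jointly normal variables.
E[Y | X=-3.8] = 3.4 + (0.05)·(4.8/3.0)·(-3.8 − (-6.2)) = 3.4 + (0.08)·(2.4) = 3.5920.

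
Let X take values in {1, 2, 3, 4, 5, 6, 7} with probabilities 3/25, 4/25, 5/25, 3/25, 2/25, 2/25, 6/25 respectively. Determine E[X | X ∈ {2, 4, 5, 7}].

P(X ∈ {2, 4, 5, 7}) = 3/5.
Σ over the event: 2·4/25 + 4·3/25 + 5·2/25 + 7·6/25 = 72/25.
E[X | X ∈ {2, 4, 5, 7}] = (72/25) / (3/5) = 24/5.

24/5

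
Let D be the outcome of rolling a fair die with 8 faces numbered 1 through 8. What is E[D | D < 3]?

3/2

Given D < 3, D is equally likely to be any of {1, 2}.
E[D | D < 3] = (1 + 2) / 2 = 3/2.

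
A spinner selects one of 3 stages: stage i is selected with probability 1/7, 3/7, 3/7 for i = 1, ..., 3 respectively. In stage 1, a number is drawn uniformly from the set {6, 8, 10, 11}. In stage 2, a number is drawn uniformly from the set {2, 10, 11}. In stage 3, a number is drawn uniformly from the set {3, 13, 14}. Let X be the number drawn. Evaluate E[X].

247/28

E[X | stage 1] = (6+8+10+11)/4 = 35/4.
E[X | stage 2] = (2+10+11)/3 = 23/3.
E[X | stage 3] = (3+13+14)/3 = 10.
By the law of total expectation,
E[X] = (1/7)·(35/4) + (3/7)·(23/3) + (3/7)·(10) = 247/28.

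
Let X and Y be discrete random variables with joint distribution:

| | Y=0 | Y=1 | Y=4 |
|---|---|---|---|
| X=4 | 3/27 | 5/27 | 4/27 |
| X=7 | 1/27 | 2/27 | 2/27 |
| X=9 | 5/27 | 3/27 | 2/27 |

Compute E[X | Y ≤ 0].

64/9

P(Y ≤ 0) = 1/3.
Σ X·P over the event = 4·(3/27) + 7·(1/27) + 9·(5/27) = 64/27.
E[X | Y ≤ 0] = (64/27) / (1/3) = 64/9.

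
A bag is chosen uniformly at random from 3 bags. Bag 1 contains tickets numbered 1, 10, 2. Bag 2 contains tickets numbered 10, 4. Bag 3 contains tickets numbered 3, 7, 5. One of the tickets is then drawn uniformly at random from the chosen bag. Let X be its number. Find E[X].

E[X | bag 1] = (1+10+2)/3 = 13/3.
E[X | bag 2] = (10+4)/2 = 7.
E[X | bag 3] = (3+7+5)/3 = 5.
E[X] = (1/3)·(13/3) + (1/3)·(7) + (1/3)·(5) = 49/9.

49/9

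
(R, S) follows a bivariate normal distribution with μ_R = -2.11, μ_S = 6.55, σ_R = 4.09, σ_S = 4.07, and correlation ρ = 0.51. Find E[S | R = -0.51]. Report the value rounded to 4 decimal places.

7.3620

The regression of S on R has slope ρ·σ_S/σ_R and passes through (μ_R, μ_S).
E[S | R=-0.51] = 6.55 + (0.51)·(4.07/4.09)·(-0.51 − (-2.11)) = 6.55 + (0.50751)·(1.6) = 7.3620.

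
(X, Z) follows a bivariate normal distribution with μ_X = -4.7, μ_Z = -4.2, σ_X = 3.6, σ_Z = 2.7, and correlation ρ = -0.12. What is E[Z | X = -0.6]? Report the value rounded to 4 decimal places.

-4.5690

The regression of Z on X has slope ρ·σ_Z/σ_X and passes through (μ_X, μ_Z).
E[Z | X=-0.6] = -4.2 + (-0.12)·(2.7/3.6)·(-0.6 − (-4.7)) = -4.2 + (-0.09)·(4.1) = -4.5690.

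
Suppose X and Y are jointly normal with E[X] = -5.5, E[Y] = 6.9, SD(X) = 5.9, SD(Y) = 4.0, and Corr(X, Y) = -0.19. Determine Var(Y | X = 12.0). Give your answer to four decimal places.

15.4224

Var(Y | X=x) = (1 − ρ²)·σ_Y².
Var(Y | X=12.0) = (4.0)²·(1 − (-0.19)²) = 16·0.9639 = 15.4224.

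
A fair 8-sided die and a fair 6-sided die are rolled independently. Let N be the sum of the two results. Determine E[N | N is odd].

P(N is odd) = 1/2.
Σ over the event: 3·1/24 + 5·1/12 + 7·1/8 + 9·1/8 + 11·1/12 + 13·1/24 = 4.
E[N | N is odd] = (4) / (1/2) = 8.

8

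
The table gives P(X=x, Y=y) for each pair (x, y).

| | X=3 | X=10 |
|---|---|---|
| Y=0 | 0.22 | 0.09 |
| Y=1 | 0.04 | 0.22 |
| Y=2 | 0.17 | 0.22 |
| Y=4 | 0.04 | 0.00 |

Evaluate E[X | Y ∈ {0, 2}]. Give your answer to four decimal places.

P(Y ∈ {0, 2}) = 0.70.
Σ X·P over the event = 3·(0.22) + 3·(0.17) + 10·(0.09) + 10·(0.22) = 4.27.
E[X | Y ∈ {0, 2}] = (4.27) / (0.70) = 6.1000.

6.1000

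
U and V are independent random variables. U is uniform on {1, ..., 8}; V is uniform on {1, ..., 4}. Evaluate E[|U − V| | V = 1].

7/2

Outcomes with V = 1: (1,1), (2,1), (3,1), (4,1), (5,1), (6,1), (7,1), (8,1), each with probability 1/32.
E[|U − V| | V = 1] = (0 + 1 + 2 + 3 + 4 + 5 + 6 + 7) / 8 = 7/2.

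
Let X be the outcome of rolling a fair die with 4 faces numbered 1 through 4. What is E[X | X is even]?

Given X is even, X is equally likely to be any of {2, 4}.
E[X | X is even] = (2 + 4) / 2 = 3.

3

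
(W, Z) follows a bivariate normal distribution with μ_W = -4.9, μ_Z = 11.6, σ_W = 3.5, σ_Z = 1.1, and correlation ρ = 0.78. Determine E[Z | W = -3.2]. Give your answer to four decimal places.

12.0167

The regression of Z on W has slope ρ·σ_Z/σ_W and passes through (μ_W, μ_Z).
E[Z | W=-3.2] = 11.6 + (0.78)·(1.1/3.5)·(-3.2 − (-4.9)) = 11.6 + (0.24514)·(1.7) = 12.0167.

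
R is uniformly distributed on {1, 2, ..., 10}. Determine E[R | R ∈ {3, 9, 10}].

P(R ∈ {3, 9, 10}) = 3/10.
Σ over the event: 3·1/10 + 9·1/10 + 10·1/10 = 11/5.
E[R | R ∈ {3, 9, 10}] = (11/5) / (3/10) = 22/3.

22/3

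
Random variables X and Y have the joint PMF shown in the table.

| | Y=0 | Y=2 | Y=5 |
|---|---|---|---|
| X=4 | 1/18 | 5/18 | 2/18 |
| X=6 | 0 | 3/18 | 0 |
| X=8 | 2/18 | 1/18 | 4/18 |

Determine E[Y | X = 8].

P(X = 8) = 7/18.
Σ Y·P over the event = 0·(2/18) + 2·(1/18) + 5·(4/18) = 11/9.
E[Y | X = 8] = (11/9) / (7/18) = 22/7.

22/7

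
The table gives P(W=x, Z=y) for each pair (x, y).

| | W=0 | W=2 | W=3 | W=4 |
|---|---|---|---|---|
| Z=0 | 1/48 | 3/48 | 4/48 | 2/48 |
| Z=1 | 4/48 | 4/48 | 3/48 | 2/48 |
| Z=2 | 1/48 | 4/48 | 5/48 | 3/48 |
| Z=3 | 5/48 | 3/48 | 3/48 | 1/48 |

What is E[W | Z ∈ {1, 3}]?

44/25

P(Z ∈ {1, 3}) = 25/48.
Σ W·P over the event = 0·(4/48) + 0·(5/48) + 2·(4/48) + 2·(3/48) + 3·(3/48) + 3·(3/48) + 4·(2/48) + 4·(1/48) = 11/12.
E[W | Z ∈ {1, 3}] = (11/12) / (25/48) = 44/25.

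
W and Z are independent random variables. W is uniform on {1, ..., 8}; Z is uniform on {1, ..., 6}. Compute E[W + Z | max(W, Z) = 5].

70/9

P(max(W, Z) = 5) = 3/16.
Summing (W+Z)·P(x,y) over outcomes with max(W, Z) = 5 gives 35/24.
E[W + Z | max(W, Z) = 5] = (35/24) / (3/16) = 70/9.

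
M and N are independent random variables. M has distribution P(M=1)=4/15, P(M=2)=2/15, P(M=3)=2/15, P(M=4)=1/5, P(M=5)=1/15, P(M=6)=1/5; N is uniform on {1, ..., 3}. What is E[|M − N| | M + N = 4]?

P(M + N = 4) = 8/45.
Summing |M−N|·P(x,y) over outcomes with M + N = 4 gives 4/15.
E[|M − N| | M + N = 4] = (4/15) / (8/45) = 3/2.

3/2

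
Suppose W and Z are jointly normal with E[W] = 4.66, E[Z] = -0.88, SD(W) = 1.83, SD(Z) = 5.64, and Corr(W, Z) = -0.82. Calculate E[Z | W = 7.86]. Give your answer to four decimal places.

-8.9671

The regression of Z on W has slope ρ·σ_Z/σ_W and passes through (μ_W, μ_Z).
E[Z | W=7.86] = -0.88 + (-0.82)·(5.64/1.83)·(7.86 − (4.66)) = -0.88 + (-2.52721)·(3.2) = -8.9671.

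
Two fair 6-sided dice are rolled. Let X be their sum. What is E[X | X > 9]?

P(X > 9) = 1/6.
Σ over the event: 10·1/12 + 11·1/18 + 12·1/36 = 16/9.
E[X | X > 9] = (16/9) / (1/6) = 32/3.

32/3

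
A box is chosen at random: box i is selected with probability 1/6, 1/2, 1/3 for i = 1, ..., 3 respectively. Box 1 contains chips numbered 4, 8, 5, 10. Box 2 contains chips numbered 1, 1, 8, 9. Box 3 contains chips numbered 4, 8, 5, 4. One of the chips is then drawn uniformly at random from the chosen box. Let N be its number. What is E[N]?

21/4

E[N | box 1] = (4+8+5+10)/4 = 27/4.
E[N | box 2] = (1+1+8+9)/4 = 19/4.
E[N | box 3] = (4+8+5+4)/4 = 21/4.
By the law of total expectation,
E[N] = (1/6)·(27/4) + (1/2)·(19/4) + (1/3)·(21/4) = 21/4.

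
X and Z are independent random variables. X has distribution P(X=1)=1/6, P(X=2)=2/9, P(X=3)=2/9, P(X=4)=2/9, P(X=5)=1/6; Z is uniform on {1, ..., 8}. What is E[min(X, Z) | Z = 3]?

P(Z = 3) = 1/8.
Summing min(X,Z)·P(x,y) over outcomes with Z = 3 gives 11/36.
E[min(X, Z) | Z = 3] = (11/36) / (1/8) = 22/9.

22/9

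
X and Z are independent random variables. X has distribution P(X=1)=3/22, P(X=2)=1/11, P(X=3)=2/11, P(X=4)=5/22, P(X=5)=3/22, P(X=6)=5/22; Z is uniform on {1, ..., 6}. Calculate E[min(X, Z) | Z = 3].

29/11

P(Z = 3) = 1/6.
Summing min(X,Z)·P(x,y) over outcomes with Z = 3 gives 29/66.
E[min(X, Z) | Z = 3] = (29/66) / (1/6) = 29/11.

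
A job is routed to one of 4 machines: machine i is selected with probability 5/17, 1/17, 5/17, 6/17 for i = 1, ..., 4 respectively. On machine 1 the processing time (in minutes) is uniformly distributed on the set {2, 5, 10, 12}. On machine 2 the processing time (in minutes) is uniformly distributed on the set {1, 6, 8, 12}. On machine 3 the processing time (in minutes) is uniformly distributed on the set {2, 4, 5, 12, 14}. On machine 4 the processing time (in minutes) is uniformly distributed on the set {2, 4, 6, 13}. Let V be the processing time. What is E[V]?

E[V | machine 1] = (2+5+10+12)/4 = 29/4.
E[V | machine 2] = (1+6+8+12)/4 = 27/4.
E[V | machine 3] = (2+4+5+12+14)/5 = 37/5.
E[V | machine 4] = (2+4+6+13)/4 = 25/4.
By the law of total expectation,
E[V] = (5/17)·(29/4) + (1/17)·(27/4) + (5/17)·(37/5) + (6/17)·(25/4) = 235/34.

235/34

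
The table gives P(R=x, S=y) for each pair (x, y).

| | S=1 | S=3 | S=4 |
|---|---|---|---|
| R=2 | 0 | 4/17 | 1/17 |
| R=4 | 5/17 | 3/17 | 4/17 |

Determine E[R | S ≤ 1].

4

P(S ≤ 1) = 5/17.
Σ R·P over the event = 4·(5/17) = 20/17.
E[R | S ≤ 1] = (20/17) / (5/17) = 4.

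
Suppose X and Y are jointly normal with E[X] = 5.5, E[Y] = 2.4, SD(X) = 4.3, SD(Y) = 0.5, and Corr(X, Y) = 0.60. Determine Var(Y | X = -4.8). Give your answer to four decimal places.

0.1600

Var(Y | X=x) = (1 − ρ²)·σ_Y².
Var(Y | X=-4.8) = (0.5)²·(1 − (0.60)²) = 0.25·0.64 = 0.1600.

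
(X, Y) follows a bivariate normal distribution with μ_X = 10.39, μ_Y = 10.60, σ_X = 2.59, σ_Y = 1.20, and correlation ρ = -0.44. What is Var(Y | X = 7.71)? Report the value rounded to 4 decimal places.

The conditional variance in a bivariate normal is σ_Y²(1 − ρ²), independent of x.
Var(Y | X=7.71) = (1.20)²·(1 − (-0.44)²) = 1.44·0.8064 = 1.1612.

1.1612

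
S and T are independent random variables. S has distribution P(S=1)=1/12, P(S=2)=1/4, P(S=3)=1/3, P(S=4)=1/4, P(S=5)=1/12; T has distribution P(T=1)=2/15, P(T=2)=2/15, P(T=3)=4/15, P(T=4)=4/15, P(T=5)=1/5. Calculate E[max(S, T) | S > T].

P(S > T) = 29/90.
Summing max(S,T)·P(x,y) over outcomes with S > T gives 6/5.
E[max(S, T) | S > T] = (6/5) / (29/90) = 108/29.

108/29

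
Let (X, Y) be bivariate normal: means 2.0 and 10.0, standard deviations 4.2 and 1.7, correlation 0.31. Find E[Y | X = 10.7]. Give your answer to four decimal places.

The regression of Y on X has slope ρ·σ_Y/σ_X and passes through (μ_X, μ_Y).
E[Y | X=10.7] = 10.0 + (0.31)·(1.7/4.2)·(10.7 − (2.0)) = 10.0 + (0.125476)·(8.7) = 11.0916.

11.0916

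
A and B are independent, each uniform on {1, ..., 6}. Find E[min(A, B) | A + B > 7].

19/5

P(A + B > 7) = 5/12.
Summing min(A,B)·P(x,y) over outcomes with A + B > 7 gives 19/12.
E[min(A, B) | A + B > 7] = (19/12) / (5/12) = 19/5.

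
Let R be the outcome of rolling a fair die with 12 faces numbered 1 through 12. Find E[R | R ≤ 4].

5/2

Given R ≤ 4, R is equally likely to be any of {1, 2, 3, 4}.
E[R | R ≤ 4] = (1 + 2 + 3 + 4) / 4 = 5/2.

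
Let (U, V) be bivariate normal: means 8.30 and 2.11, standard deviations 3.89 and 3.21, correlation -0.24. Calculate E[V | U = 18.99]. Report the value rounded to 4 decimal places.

-0.0071

The regression of V on U has slope ρ·σ_V/σ_U and passes through (μ_U, μ_V).
E[V | U=18.99] = 2.11 + (-0.24)·(3.21/3.89)·(18.99 − (8.30)) = 2.11 + (-0.198046)·(10.69) = -0.0071.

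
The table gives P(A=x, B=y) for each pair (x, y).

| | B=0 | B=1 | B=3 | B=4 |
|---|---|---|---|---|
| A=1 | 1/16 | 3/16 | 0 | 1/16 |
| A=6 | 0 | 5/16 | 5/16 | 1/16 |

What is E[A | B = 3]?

6

P(B = 3) = 5/16.
Σ A·P over the event = 6·(5/16) = 15/8.
E[A | B = 3] = (15/8) / (5/16) = 6.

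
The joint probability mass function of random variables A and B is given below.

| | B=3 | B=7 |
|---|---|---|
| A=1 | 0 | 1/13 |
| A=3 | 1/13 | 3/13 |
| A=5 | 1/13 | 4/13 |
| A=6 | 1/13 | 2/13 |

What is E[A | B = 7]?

21/5

P(B = 7) = 10/13.
Σ A·P over the event = 1·(1/13) + 3·(3/13) + 5·(4/13) + 6·(2/13) = 42/13.
E[A | B = 7] = (42/13) / (10/13) = 21/5.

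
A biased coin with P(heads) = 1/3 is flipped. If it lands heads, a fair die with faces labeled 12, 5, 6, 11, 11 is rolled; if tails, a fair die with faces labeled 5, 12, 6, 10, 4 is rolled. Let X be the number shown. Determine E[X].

119/15

E[X | heads] = (12+5+6+11+11)/5 = 9.
E[X | tails] = (5+12+6+10+4)/5 = 37/5.
By the law of total expectation,
E[X] = (1/3)·(9) + (2/3)·(37/5) = 119/15.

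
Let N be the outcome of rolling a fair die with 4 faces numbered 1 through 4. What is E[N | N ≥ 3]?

7/2

Given N ≥ 3, N is equally likely to be any of {3, 4}.
E[N | N ≥ 3] = (3 + 4) / 2 = 7/2.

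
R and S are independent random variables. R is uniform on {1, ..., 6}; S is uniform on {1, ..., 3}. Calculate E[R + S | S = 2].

11/2

Outcomes with S = 2: (1,2), (2,2), (3,2), (4,2), (5,2), (6,2), each with probability 1/18.
E[R + S | S = 2] = (3 + 4 + 5 + 6 + 7 + 8) / 6 = 11/2.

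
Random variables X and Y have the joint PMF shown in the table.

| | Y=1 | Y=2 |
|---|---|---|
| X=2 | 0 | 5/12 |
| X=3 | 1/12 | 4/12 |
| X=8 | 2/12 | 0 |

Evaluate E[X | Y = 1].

P(Y = 1) = 1/4.
Σ X·P over the event = 3·(1/12) + 8·(2/12) = 19/12.
E[X | Y = 1] = (19/12) / (1/4) = 19/3.

19/3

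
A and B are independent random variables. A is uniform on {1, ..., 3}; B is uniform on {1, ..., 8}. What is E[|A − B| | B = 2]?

2/3

P(B = 2) = 1/8.
Summing |A−B|·P(x,y) over outcomes with B = 2 gives 1/12.
E[|A − B| | B = 2] = (1/12) / (1/8) = 2/3.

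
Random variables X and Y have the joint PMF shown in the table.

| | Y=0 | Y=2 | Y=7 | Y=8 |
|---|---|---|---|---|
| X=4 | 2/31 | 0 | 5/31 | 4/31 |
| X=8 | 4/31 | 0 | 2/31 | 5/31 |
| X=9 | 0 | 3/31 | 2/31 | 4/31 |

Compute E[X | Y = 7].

6

P(Y = 7) = 9/31.
Summing X·P(X=x,Y=y) over the conditioning event gives 54/31.
E[X | Y = 7] = (54/31) / (9/31) = 6.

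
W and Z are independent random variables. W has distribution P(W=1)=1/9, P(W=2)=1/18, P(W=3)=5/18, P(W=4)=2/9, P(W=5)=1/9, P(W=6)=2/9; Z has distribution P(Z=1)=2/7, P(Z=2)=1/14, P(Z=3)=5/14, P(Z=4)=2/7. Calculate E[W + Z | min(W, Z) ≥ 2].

599/80

P(min(W, Z) ≥ 2) = 40/63.
Summing (W+Z)·P(x,y) over outcomes with min(W, Z) ≥ 2 gives 599/126.
E[W + Z | min(W, Z) ≥ 2] = (599/126) / (40/63) = 599/80.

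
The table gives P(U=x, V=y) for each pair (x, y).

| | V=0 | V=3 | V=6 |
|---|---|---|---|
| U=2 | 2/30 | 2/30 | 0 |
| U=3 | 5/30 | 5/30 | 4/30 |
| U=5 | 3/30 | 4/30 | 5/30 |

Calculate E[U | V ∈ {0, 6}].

P(V ∈ {0, 6}) = 19/30.
Σ U·P over the event = 2·(2/30) + 3·(5/30) + 3·(4/30) + 5·(3/30) + 5·(5/30) = 71/30.
E[U | V ∈ {0, 6}] = (71/30) / (19/30) = 71/19.

71/19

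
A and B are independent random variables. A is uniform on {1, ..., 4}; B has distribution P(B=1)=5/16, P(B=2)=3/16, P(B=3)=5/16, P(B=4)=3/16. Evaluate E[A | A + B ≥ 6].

37/11

P(A + B ≥ 6) = 11/32.
Summing A·P(x,y) over outcomes with A + B ≥ 6 gives 37/32.
E[A | A + B ≥ 6] = (37/32) / (11/32) = 37/11.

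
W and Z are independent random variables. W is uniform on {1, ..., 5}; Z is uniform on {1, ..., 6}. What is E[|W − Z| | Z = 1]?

2

Outcomes with Z = 1: (1,1), (2,1), (3,1), (4,1), (5,1), each with probability 1/30.
E[|W − Z| | Z = 1] = (0 + 1 + 2 + 3 + 4) / 5 = 2.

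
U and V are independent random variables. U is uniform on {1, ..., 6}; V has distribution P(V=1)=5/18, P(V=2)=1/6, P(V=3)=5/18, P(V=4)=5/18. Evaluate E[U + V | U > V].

P(U > V) = 31/54.
Summing (U+V)·P(x,y) over outcomes with U > V gives 209/54.
E[U + V | U > V] = (209/54) / (31/54) = 209/31.

209/31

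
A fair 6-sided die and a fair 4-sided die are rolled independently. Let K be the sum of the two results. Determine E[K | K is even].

6

P(K is even) = 1/2.
Σ over the event: 2·1/24 + 4·1/8 + 6·1/6 + 8·1/8 + 10·1/24 = 3.
E[K | K is even] = (3) / (1/2) = 6.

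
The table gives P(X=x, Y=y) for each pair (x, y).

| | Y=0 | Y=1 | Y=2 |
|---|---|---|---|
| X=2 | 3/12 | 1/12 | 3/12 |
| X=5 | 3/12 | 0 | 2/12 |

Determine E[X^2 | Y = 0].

P(Y = 0) = 1/2.
Σ X^2·P over the event = 4·(3/12) + 25·(3/12) = 29/4.
E[X^2 | Y = 0] = (29/4) / (1/2) = 29/2.

29/2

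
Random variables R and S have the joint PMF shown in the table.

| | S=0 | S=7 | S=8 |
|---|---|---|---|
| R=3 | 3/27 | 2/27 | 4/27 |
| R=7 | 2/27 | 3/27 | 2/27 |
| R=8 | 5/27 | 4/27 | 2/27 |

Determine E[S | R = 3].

46/9

P(R = 3) = 1/3.
Σ S·P over the event = 0·(3/27) + 7·(2/27) + 8·(4/27) = 46/27.
E[S | R = 3] = (46/27) / (1/3) = 46/9.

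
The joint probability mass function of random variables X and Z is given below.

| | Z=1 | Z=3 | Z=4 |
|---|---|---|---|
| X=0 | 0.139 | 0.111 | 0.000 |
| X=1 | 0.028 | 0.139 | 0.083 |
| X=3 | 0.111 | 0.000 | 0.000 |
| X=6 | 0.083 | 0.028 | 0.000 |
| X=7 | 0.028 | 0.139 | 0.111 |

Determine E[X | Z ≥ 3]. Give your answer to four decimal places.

3.5025

P(Z ≥ 3) = 0.611.
Summing X·P(X=x,Z=y) over the conditioning event gives 2.140.
E[X | Z ≥ 3] = (2.140) / (0.611) = 3.5025.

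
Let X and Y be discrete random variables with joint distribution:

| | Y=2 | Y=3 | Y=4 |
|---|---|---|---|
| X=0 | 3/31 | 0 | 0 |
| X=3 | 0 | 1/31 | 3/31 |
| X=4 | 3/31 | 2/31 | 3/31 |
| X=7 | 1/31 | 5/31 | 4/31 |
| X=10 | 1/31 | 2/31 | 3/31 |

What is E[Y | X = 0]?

P(X = 0) = 3/31.
Σ Y·P over the event = 2·(3/31) = 6/31.
E[Y | X = 0] = (6/31) / (3/31) = 2.

2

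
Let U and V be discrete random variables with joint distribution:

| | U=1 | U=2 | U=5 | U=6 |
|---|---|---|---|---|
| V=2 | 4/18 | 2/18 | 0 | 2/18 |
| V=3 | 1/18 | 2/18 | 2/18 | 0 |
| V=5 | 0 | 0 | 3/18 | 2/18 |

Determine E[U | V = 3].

3

P(V = 3) = 5/18.
Σ U·P over the event = 1·(1/18) + 2·(2/18) + 5·(2/18) = 5/6.
E[U | V = 3] = (5/6) / (5/18) = 3.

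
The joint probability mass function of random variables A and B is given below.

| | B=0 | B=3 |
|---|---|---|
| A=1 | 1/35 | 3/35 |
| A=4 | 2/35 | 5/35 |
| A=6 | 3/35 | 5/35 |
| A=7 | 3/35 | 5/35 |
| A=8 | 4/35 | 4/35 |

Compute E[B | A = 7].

P(A = 7) = 8/35.
Σ B·P over the event = 0·(3/35) + 3·(5/35) = 3/7.
E[B | A = 7] = (3/7) / (8/35) = 15/8.

15/8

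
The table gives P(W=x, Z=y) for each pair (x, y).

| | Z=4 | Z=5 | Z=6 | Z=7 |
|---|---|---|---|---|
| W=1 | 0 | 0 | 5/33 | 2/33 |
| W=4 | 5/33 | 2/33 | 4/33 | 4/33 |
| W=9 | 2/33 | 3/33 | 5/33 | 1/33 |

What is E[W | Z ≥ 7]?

27/7

P(Z ≥ 7) = 7/33.
Σ W·P over the event = 1·(2/33) + 4·(4/33) + 9·(1/33) = 9/11.
E[W | Z ≥ 7] = (9/11) / (7/33) = 27/7.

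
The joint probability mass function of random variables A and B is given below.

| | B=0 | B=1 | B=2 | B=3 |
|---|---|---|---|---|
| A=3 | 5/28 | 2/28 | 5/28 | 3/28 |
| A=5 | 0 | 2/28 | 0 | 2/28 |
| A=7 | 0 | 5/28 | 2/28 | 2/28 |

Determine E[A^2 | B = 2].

143/7

P(B = 2) = 1/4.
Σ A^2·P over the event = 9·(5/28) + 49·(2/28) = 143/28.
E[A^2 | B = 2] = (143/28) / (1/4) = 143/7.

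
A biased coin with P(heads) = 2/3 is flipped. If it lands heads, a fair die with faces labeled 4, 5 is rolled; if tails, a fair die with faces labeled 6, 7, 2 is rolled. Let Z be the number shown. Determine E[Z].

14/3

E[Z | heads] = (4+5)/2 = 9/2.
E[Z | tails] = (6+7+2)/3 = 5.
By the law of total expectation,
E[Z] = (2/3)·(9/2) + (1/3)·(5) = 14/3.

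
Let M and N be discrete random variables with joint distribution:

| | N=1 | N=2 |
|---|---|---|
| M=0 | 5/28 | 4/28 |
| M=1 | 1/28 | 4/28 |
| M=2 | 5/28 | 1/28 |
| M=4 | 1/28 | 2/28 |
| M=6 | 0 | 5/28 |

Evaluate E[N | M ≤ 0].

P(M ≤ 0) = 9/28.
Σ N·P over the event = 1·(5/28) + 2·(4/28) = 13/28.
E[N | M ≤ 0] = (13/28) / (9/28) = 13/9.

13/9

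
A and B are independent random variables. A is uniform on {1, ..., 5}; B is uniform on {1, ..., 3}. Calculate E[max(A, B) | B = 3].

Outcomes with B = 3: (1,3), (2,3), (3,3), (4,3), (5,3), each with probability 1/15.
E[max(A, B) | B = 3] = (3 + 3 + 3 + 4 + 5) / 5 = 18/5.

18/5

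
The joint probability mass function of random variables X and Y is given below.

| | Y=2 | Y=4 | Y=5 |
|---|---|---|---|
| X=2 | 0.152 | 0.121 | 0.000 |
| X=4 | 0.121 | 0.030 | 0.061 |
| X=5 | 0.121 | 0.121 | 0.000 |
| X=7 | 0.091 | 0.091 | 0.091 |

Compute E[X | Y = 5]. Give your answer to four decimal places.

P(Y = 5) = 0.152.
Σ X·P over the event = 4·(0.061) + 7·(0.091) = 0.881.
E[X | Y = 5] = (0.881) / (0.152) = 5.7961.

5.7961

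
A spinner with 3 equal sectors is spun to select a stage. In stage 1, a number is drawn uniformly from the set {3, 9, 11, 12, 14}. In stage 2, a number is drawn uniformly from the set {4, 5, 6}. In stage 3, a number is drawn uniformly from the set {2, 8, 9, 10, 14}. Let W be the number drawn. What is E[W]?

E[W | stage 1] = (3+9+11+12+14)/5 = 49/5.
E[W | stage 2] = (4+5+6)/3 = 5.
E[W | stage 3] = (2+8+9+10+14)/5 = 43/5.
E[W] = (1/3)·(49/5) + (1/3)·(5) + (1/3)·(43/5) = 39/5.

39/5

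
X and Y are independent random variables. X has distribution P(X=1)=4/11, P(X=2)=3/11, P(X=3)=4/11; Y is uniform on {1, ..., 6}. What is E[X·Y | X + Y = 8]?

P(X + Y = 8) = 7/66.
Summing XY·P(x,y) over outcomes with X + Y = 8 gives 16/11.
E[X·Y | X + Y = 8] = (16/11) / (7/66) = 96/7.

96/7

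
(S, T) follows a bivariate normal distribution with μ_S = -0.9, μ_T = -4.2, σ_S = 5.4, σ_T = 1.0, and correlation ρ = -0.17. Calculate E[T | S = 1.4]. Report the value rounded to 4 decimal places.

-4.2724

E[T | S=x] = μ_T + ρ(σ_T/σ_S)(x − μ_S) for jointly normal variables.
E[T | S=1.4] = -4.2 + (-0.17)·(1.0/5.4)·(1.4 − (-0.9)) = -4.2 + (-0.031481)·(2.3) = -4.2724.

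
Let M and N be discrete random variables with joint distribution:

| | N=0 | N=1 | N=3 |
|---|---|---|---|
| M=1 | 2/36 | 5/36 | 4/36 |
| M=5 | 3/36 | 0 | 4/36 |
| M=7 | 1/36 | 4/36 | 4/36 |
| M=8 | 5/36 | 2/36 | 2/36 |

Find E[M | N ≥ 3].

P(N ≥ 3) = 7/18.
Σ M·P over the event = 1·(4/36) + 5·(4/36) + 7·(4/36) + 8·(2/36) = 17/9.
E[M | N ≥ 3] = (17/9) / (7/18) = 34/7.

34/7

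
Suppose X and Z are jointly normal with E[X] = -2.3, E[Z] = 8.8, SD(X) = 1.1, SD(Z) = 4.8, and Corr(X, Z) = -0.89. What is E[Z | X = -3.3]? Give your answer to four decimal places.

12.6836

For a bivariate normal, E[Z | X=x] = μ_Z + ρ·(σ_Z/σ_X)·(x − μ_X).
E[Z | X=-3.3] = 8.8 + (-0.89)·(4.8/1.1)·(-3.3 − (-2.3)) = 8.8 + (-3.8836)·(-1) = 12.6836.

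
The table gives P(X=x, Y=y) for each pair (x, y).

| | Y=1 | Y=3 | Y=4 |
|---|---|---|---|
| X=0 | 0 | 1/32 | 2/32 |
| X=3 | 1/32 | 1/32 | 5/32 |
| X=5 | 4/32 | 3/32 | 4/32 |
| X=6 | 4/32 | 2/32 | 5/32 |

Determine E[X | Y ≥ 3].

95/23

P(Y ≥ 3) = 23/32.
Summing X·P(X=x,Y=y) over the conditioning event gives 95/32.
E[X | Y ≥ 3] = (95/32) / (23/32) = 95/23.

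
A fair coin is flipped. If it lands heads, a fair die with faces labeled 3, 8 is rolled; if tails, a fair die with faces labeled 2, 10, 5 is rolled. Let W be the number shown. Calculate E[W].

E[W | heads] = (3+8)/2 = 11/2.
E[W | tails] = (2+10+5)/3 = 17/3.
E[W] = (1/2)·(11/2) + (1/2)·(17/3) = 67/12.

67/12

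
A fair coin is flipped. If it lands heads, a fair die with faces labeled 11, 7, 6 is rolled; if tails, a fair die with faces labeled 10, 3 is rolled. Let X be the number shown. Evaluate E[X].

29/4

E[X | heads] = (11+7+6)/3 = 8.
E[X | tails] = (10+3)/2 = 13/2.
E[X] = (1/2)·(8) + (1/2)·(13/2) = 29/4.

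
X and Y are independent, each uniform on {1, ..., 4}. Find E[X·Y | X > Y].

35/6

Outcomes with X > Y: (2,1), (3,1), (3,2), (4,1), (4,2), (4,3), each with probability 1/16.
E[X·Y | X > Y] = (2 + 3 + 6 + 4 + 8 + 12) / 6 = 35/6.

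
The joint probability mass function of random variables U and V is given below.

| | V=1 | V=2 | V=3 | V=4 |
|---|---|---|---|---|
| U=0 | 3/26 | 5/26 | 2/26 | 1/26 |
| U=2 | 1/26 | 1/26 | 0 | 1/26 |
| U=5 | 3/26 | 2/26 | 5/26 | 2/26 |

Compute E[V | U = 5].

P(U = 5) = 6/13.
Summing V·P(U=x,V=y) over the conditioning event gives 15/13.
E[V | U = 5] = (15/13) / (6/13) = 5/2.

5/2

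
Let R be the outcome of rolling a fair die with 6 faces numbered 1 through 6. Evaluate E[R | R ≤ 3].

2

Given R ≤ 3, R is equally likely to be any of {1, 2, 3}.
E[R | R ≤ 3] = (1 + 2 + 3) / 3 = 2.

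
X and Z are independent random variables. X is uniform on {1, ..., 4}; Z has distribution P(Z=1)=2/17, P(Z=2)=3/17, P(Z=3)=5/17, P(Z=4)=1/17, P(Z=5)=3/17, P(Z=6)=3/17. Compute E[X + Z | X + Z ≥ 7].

8

P(X + Z ≥ 7) = 7/17.
Summing (X+Z)·P(x,y) over outcomes with X + Z ≥ 7 gives 56/17.
E[X + Z | X + Z ≥ 7] = (56/17) / (7/17) = 8.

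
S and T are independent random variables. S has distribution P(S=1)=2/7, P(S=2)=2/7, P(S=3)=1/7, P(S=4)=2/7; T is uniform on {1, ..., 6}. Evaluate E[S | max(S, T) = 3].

15/7

P(max(S, T) = 3) = 1/6.
Summing S·P(x,y) over outcomes with max(S, T) = 3 gives 5/14.
E[S | max(S, T) = 3] = (5/14) / (1/6) = 15/7.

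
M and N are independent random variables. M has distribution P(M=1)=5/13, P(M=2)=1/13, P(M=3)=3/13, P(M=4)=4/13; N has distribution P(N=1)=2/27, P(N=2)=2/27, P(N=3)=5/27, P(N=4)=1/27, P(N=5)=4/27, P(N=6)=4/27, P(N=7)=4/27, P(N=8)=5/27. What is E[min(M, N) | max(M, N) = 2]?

8/7

P(max(M, N) = 2) = 14/351.
Summing min(M,N)·P(x,y) over outcomes with max(M, N) = 2 gives 16/351.
E[min(M, N) | max(M, N) = 2] = (16/351) / (14/351) = 8/7.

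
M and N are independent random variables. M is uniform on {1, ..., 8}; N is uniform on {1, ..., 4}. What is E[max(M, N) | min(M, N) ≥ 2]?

109/21

P(min(M, N) ≥ 2) = 21/32.
Summing max(M,N)·P(x,y) over outcomes with min(M, N) ≥ 2 gives 109/32.
E[max(M, N) | min(M, N) ≥ 2] = (109/32) / (21/32) = 109/21.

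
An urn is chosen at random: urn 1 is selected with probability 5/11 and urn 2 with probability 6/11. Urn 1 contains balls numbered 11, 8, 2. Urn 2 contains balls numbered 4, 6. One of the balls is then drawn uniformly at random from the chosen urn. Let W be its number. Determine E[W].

65/11

E[W | urn 1] = (11+8+2)/3 = 7.
E[W | urn 2] = (4+6)/2 = 5.
E[W] = (5/11)·(7) + (6/11)·(5) = 65/11.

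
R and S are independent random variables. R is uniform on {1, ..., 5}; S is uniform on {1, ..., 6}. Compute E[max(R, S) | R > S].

Outcomes with R > S: (2,1), (3,1), (3,2), (4,1), (4,2), (4,3), (5,1), (5,2), (5,3), (5,4), each with probability 1/30.
E[max(R, S) | R > S] = (2 + 3 + 3 + 4 + 4 + 4 + 5 + 5 + 5 + 5) / 10 = 4.

4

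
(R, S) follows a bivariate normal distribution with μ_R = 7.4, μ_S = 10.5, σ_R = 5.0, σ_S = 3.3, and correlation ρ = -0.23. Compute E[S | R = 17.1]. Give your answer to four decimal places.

9.0275

E[S | R=x] = μ_S + ρ(σ_S/σ_R)(x − μ_R) for jointly normal variables.
E[S | R=17.1] = 10.5 + (-0.23)·(3.3/5.0)·(17.1 − (7.4)) = 10.5 + (-0.1518)·(9.7) = 9.0275.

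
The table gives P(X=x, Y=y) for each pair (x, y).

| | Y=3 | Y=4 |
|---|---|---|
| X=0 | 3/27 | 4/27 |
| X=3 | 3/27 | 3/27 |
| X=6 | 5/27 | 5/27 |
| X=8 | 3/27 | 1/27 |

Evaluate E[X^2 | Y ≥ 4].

P(Y ≥ 4) = 13/27.
Σ X^2·P over the event = 0·(4/27) + 9·(3/27) + 36·(5/27) + 64·(1/27) = 271/27.
E[X^2 | Y ≥ 4] = (271/27) / (13/27) = 271/13.

271/13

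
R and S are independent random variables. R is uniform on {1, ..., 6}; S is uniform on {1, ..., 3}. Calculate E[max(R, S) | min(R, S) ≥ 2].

Outcomes with min(R, S) ≥ 2: (2,2), (2,3), (3,2), (3,3), (4,2), (4,3), (5,2), (5,3), (6,2), (6,3), each with probability 1/18.
E[max(R, S) | min(R, S) ≥ 2] = (2 + 3 + 3 + 3 + 4 + 4 + 5 + 5 + 6 + 6) / 10 = 41/10.

41/10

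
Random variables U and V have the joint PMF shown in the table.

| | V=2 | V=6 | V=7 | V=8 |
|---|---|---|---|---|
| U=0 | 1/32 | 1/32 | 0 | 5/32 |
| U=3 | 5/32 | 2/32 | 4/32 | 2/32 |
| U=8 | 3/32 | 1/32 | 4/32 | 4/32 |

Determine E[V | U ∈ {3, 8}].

P(U ∈ {3, 8}) = 25/32.
Summing V·P(U=x,V=y) over the conditioning event gives 69/16.
E[V | U ∈ {3, 8}] = (69/16) / (25/32) = 138/25.

138/25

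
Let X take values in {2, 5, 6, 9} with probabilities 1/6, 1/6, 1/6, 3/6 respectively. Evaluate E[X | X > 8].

P(X > 8) = 1/2.
Σ over the event: 9·1/2 = 9/2.
E[X | X > 8] = (9/2) / (1/2) = 9.

9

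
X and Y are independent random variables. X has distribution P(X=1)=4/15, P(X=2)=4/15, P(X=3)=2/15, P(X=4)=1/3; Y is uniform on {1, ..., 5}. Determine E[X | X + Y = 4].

9/5

P(X + Y = 4) = 2/15.
Summing X·P(x,y) over outcomes with X + Y = 4 gives 6/25.
E[X | X + Y = 4] = (6/25) / (2/15) = 9/5.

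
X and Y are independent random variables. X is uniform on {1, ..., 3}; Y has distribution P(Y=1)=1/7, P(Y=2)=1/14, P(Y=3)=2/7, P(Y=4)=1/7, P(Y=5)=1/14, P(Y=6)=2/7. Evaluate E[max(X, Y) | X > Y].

P(X > Y) = 5/42.
Summing max(X,Y)·P(x,y) over outcomes with X > Y gives 13/42.
E[max(X, Y) | X > Y] = (13/42) / (5/42) = 13/5.

13/5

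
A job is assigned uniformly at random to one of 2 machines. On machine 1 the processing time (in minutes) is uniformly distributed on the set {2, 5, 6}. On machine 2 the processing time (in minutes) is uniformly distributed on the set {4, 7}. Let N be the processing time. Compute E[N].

E[N | machine 1] = (2+5+6)/3 = 13/3.
E[N | machine 2] = (4+7)/2 = 11/2.
E[N] = (1/2)·(13/3) + (1/2)·(11/2) = 59/12.

59/12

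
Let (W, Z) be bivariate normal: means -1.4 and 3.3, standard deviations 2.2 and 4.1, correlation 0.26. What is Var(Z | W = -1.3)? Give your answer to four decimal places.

15.6736

Var(Z | W=x) = (1 − ρ²)·σ_Z².
Var(Z | W=-1.3) = (4.1)²·(1 − (0.26)²) = 16.81·0.9324 = 15.6736.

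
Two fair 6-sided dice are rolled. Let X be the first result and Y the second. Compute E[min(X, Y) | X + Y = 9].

Outcomes with X + Y = 9: (3,6), (4,5), (5,4), (6,3), each with probability 1/36.
E[min(X, Y) | X + Y = 9] = (3 + 4 + 4 + 3) / 4 = 7/2.

7/2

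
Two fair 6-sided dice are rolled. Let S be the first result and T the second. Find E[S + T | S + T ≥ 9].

Outcomes with S + T ≥ 9: (3,6), (4,5), (4,6), (5,4), (5,5), (5,6), (6,3), (6,4), (6,5), (6,6), each with probability 1/36.
E[S + T | S + T ≥ 9] = (9 + 9 + 10 + 9 + 10 + 11 + 9 + 10 + 11 + 12) / 10 = 10.

10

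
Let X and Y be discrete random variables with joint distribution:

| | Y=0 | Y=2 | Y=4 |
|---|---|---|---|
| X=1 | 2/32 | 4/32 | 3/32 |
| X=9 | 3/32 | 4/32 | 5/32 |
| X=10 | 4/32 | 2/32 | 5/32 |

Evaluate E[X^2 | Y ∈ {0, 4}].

P(Y ∈ {0, 4}) = 11/16.
Σ X^2·P over the event = 1·(2/32) + 1·(3/32) + 81·(3/32) + 81·(5/32) + 100·(4/32) + 100·(5/32) = 1553/32.
E[X^2 | Y ∈ {0, 4}] = (1553/32) / (11/16) = 1553/22.

1553/22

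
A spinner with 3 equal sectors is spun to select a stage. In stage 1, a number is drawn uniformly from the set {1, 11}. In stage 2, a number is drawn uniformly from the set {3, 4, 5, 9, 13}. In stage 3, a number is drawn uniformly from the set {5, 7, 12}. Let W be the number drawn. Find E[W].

104/15

E[W | stage 1] = (1+11)/2 = 6.
E[W | stage 2] = (3+4+5+9+13)/5 = 34/5.
E[W | stage 3] = (5+7+12)/3 = 8.
By the law of total expectation,
E[W] = (1/3)·(6) + (1/3)·(34/5) + (1/3)·(8) = 104/15.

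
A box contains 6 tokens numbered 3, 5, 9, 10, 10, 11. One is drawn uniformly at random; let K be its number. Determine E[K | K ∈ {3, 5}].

P(K ∈ {3, 5}) = 1/3.
Σ over the event: 3·1/6 + 5·1/6 = 4/3.
E[K | K ∈ {3, 5}] = (4/3) / (1/3) = 4.

4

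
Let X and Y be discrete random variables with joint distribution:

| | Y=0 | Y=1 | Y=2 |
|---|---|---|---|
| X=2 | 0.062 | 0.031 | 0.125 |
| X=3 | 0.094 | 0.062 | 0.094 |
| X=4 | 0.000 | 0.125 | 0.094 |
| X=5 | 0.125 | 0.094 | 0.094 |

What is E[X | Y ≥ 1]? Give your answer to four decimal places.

P(Y ≥ 1) = 0.719.
Σ X·P over the event = 2·(0.031) + 2·(0.125) + 3·(0.062) + 3·(0.094) + 4·(0.125) + 4·(0.094) + 5·(0.094) + 5·(0.094) = 2.596.
E[X | Y ≥ 1] = (2.596) / (0.719) = 3.6106.

3.6106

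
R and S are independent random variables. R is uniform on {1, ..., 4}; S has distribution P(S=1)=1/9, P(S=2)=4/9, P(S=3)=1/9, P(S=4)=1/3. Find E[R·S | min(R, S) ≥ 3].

105/8

P(min(R, S) ≥ 3) = 2/9.
Summing RS·P(x,y) over outcomes with min(R, S) ≥ 3 gives 35/12.
E[R·S | min(R, S) ≥ 3] = (35/12) / (2/9) = 105/8.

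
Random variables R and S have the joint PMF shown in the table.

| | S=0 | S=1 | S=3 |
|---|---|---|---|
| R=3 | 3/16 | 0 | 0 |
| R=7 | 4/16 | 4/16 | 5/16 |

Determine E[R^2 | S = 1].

P(S = 1) = 1/4.
Σ R^2·P over the event = 49·(4/16) = 49/4.
E[R^2 | S = 1] = (49/4) / (1/4) = 49.

49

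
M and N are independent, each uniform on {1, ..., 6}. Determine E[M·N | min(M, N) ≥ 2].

16

P(min(M, N) ≥ 2) = 25/36.
Summing MN·P(x,y) over outcomes with min(M, N) ≥ 2 gives 100/9.
E[M·N | min(M, N) ≥ 2] = (100/9) / (25/36) = 16.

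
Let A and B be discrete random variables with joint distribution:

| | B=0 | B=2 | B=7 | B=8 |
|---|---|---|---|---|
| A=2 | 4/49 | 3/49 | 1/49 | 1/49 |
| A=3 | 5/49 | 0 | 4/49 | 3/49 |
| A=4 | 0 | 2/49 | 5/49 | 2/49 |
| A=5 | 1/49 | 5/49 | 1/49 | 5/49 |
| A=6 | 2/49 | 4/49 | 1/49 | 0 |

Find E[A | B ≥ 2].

152/37

P(B ≥ 2) = 37/49.
Summing A·P(A=x,B=y) over the conditioning event gives 152/49.
E[A | B ≥ 2] = (152/49) / (37/49) = 152/37.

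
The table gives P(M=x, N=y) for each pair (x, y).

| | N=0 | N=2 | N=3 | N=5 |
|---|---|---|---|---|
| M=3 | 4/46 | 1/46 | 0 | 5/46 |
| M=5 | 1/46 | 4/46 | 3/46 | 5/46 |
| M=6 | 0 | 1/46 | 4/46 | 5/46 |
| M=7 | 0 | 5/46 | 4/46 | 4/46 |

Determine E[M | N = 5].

98/19

P(N = 5) = 19/46.
Σ M·P over the event = 3·(5/46) + 5·(5/46) + 6·(5/46) + 7·(4/46) = 49/23.
E[M | N = 5] = (49/23) / (19/46) = 98/19.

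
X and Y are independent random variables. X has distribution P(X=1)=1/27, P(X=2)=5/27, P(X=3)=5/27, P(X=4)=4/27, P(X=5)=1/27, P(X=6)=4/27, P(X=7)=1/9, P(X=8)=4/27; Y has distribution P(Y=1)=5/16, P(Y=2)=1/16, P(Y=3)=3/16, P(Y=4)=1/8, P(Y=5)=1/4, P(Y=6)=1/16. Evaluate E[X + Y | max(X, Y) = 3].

P(max(X, Y) = 3) = 7/48.
Summing (X+Y)·P(x,y) over outcomes with max(X, Y) = 3 gives 151/216.
E[X + Y | max(X, Y) = 3] = (151/216) / (7/48) = 302/63.

302/63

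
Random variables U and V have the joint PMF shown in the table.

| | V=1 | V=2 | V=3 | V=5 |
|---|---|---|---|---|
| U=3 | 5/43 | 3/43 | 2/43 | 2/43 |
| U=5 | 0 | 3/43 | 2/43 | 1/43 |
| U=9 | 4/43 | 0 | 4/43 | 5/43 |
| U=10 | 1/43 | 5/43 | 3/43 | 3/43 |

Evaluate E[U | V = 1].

P(V = 1) = 10/43.
Σ U·P over the event = 3·(5/43) + 9·(4/43) + 10·(1/43) = 61/43.
E[U | V = 1] = (61/43) / (10/43) = 61/10.

61/10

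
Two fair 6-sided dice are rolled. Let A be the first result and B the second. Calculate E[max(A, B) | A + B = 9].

Outcomes with A + B = 9: (3,6), (4,5), (5,4), (6,3), each with probability 1/36.
E[max(A, B) | A + B = 9] = (6 + 5 + 5 + 6) / 4 = 11/2.

11/2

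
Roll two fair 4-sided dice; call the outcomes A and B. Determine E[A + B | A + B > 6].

22/3

Outcomes with A + B > 6: (3,4), (4,3), (4,4), each with probability 1/16.
E[A + B | A + B > 6] = (7 + 7 + 8) / 3 = 22/3.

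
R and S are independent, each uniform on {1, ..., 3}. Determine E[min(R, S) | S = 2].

Outcomes with S = 2: (1,2), (2,2), (3,2), each with probability 1/9.
E[min(R, S) | S = 2] = (1 + 2 + 2) / 3 = 5/3.

5/3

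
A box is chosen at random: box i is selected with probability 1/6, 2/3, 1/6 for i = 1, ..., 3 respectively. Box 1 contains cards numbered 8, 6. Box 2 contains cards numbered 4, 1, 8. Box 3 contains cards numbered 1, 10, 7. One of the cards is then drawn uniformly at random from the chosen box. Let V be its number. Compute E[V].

E[V | box 1] = (8+6)/2 = 7.
E[V | box 2] = (4+1+8)/3 = 13/3.
E[V | box 3] = (1+10+7)/3 = 6.
By the law of total expectation,
E[V] = (1/6)·(7) + (2/3)·(13/3) + (1/6)·(6) = 91/18.

91/18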